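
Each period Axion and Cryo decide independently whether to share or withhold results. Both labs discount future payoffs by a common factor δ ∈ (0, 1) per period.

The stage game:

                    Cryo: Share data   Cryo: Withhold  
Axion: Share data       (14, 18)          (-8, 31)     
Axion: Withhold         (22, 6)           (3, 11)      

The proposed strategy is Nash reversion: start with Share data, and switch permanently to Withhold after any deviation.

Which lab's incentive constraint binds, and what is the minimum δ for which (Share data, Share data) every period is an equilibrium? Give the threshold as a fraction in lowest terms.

Axion: cooperation gives 14 each period; deviation gives 22 once then 3 forever.
  14/(1−δ) ≥ 22 + 3δ/(1−δ) ⇒ δ ≥ 8/19.
Cryo: cooperation gives 18 each period; deviation gives 31 once then 11 forever.
  δ ≥ 13/20.
Both must hold, so the binding constraint is Cryo's: δ ≥ 13/20.

Cryo; δ ≥ 13/20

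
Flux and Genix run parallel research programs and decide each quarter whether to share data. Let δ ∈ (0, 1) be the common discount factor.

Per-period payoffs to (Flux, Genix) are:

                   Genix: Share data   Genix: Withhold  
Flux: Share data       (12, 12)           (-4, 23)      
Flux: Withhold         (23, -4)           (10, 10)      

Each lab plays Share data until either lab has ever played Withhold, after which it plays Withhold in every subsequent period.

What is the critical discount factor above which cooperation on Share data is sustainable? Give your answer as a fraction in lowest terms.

11/13

Cooperation forever yields 12 each period: 12/(1−δ).
Deviating yields 23 once, then 10 forever: 23 + 10δ/(1−δ).
No profitable deviation requires 12/(1−δ) ≥ 23 + 10δ/(1−δ).
Multiplying by (1−δ): 12 ≥ 23(1−δ) + 10δ = 23 − 13δ.
So 13δ ≥ 11, i.e. δ ≥ 11/13.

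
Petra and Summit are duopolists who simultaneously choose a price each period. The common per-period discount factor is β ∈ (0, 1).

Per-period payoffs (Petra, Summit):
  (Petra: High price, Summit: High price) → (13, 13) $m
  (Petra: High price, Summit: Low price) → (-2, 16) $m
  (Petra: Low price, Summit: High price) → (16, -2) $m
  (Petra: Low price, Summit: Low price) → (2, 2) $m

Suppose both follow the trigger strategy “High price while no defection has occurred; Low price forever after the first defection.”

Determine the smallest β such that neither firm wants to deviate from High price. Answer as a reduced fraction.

3/14

Cooperation forever yields 13 each period: 13/(1−β).
Deviating yields 16 once, then 2 forever: 16 + 2β/(1−β).
No profitable deviation requires 13/(1−β) ≥ 16 + 2β/(1−β).
Multiplying by (1−β): 13 ≥ 16(1−β) + 2β = 16 − 14β.
So 14β ≥ 3, i.e. β ≥ 3/14.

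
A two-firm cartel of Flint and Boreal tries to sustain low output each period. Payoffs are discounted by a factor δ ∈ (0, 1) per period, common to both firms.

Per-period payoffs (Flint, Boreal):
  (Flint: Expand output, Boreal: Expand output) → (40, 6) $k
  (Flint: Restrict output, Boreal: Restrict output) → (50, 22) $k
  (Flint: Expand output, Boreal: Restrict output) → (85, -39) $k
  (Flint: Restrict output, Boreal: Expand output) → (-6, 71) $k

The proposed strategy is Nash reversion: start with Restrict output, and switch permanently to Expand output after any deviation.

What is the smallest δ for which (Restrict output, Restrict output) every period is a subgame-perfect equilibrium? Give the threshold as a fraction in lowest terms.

Flint: cooperation gives 50 each period; deviation gives 85 once then 40 forever.
  50/(1−δ) ≥ 85 + 40δ/(1−δ) ⇒ δ ≥ 35/45 = 7/9.
Boreal: cooperation gives 22 each period; deviation gives 71 once then 6 forever.
  δ ≥ 49/65.
Both must hold, so the binding constraint is Flint's: δ ≥ 7/9.

7/9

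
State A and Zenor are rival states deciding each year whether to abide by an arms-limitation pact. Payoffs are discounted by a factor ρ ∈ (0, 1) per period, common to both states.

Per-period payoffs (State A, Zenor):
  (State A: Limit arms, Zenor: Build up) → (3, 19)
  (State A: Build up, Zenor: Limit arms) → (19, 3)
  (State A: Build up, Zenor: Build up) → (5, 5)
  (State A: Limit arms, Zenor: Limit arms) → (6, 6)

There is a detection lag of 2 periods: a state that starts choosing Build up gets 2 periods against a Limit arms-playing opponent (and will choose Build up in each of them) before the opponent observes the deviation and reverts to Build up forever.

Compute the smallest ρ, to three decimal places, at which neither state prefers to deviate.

The best deviation is to choose Build up for all 2 undetected periods, earning 19 each, then 5 forever once detected.
Deviation value: 19(1−ρ^2)/(1−ρ) + 5ρ^2/(1−ρ); cooperation value: 6/(1−ρ).
IC: 6 ≥ 19(1−ρ^2) + 5ρ^2 = 19 − 14ρ^2.
So ρ^2 ≥ 13/14, giving ρ ≥ (13/14)^(1/2) ≈ 0.964.

0.964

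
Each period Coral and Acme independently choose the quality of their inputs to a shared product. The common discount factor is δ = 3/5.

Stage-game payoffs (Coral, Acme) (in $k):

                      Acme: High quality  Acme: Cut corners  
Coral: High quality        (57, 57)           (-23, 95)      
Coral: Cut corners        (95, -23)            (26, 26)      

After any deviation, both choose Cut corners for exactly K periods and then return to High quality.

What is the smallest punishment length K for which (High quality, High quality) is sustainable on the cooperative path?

IC: δ(1−δ^K)/(1−δ) ≥ (95−57)/(57−26) = 38/31.
With δ = 3/5: need 1 − δ^K ≥ 38/31·(1−3/5)/(3/5), i.e. δ^K ≤ 0.1828.
Since (3/5)^3 = 0.2160 and (3/5)^4 = 0.1296, the smallest such K is 4.

4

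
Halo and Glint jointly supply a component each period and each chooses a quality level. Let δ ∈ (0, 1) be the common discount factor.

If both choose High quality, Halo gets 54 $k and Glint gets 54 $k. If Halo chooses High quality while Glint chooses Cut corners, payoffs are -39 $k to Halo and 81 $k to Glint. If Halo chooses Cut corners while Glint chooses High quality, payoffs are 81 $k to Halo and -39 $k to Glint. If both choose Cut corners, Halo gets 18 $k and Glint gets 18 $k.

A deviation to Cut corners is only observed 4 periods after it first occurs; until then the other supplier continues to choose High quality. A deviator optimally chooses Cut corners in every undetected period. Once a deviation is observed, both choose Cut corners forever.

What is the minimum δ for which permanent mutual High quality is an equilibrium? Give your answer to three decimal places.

0.809

Deviating for the 4 undetected periods gains 81−54 = 27 per period over cooperation, then loses 54−18 = 36 per period forever once punishment starts.
Gain: 27(1 + δ + … + δ^3); loss: 36·δ^4/(1−δ).
No profitable deviation ⇔ 27(1−δ^4) ≤ 36·δ^4, i.e. δ^4 ≥ 27/(27+36) = 3/7.
Hence δ ≥ (3/7)^(1/4) ≈ 0.809.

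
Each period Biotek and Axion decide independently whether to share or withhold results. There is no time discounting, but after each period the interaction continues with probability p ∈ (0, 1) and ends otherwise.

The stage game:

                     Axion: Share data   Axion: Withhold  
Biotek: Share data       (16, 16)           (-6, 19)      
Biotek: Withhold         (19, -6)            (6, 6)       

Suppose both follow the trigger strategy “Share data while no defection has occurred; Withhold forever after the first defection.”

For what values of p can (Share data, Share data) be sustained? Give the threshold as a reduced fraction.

3/13

Expected cooperation value is 16 + p·16 + p²·16 + … = 16/(1−p); deviation gives 19 + p·6/(1−p).
16 ≥ 19(1−p) + 6p ⇒ 13p ≥ 3 ⇒ p ≥ 3/13.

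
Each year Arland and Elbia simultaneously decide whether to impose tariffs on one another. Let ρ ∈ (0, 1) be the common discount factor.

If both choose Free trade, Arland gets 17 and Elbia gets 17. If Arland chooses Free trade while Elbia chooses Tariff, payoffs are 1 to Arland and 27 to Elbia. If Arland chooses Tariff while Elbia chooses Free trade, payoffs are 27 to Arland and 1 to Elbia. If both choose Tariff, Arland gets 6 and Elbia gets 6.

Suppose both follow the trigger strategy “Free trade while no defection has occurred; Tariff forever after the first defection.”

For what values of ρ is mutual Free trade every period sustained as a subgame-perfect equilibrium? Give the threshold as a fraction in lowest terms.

10/21

One-period gain from deviating is 27 − 17 = 10. The loss is 17 − 6 = 11 in every subsequent period, with present value 11·ρ/(1−ρ).
Deviation is unprofitable when 11·ρ/(1−ρ) ≥ 10, i.e. ρ/(1−ρ) ≥ 10/11.
Equivalently ρ ≥ 10/(10+11) = 10/21.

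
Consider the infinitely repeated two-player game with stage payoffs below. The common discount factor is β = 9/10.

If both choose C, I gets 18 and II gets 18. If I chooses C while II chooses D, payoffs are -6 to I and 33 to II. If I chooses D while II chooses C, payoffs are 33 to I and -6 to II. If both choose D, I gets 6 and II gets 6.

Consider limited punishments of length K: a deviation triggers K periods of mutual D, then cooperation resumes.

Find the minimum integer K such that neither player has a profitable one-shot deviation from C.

Need Σ_{k=1}^{K} β^k ≥ (33−18)/(18−6) = 1.2500 at β = 9/10.
At K = 1 the sum is 0.9000 < 1.2500; at K = 2 it is 1.7100 ≥ 1.2500.
So the minimum punishment length is K = 2.

2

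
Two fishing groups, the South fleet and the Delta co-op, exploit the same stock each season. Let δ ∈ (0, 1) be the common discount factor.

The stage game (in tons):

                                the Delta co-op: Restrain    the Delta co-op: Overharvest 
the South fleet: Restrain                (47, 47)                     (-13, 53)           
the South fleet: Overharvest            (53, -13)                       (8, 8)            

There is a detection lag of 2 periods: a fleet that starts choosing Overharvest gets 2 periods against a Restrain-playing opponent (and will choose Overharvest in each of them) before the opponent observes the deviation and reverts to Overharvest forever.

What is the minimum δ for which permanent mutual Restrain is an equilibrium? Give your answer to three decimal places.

The best deviation is to choose Overharvest for all 2 undetected periods, earning 53 each, then 8 forever once detected.
Deviation value: 53(1−δ^2)/(1−δ) + 8δ^2/(1−δ); cooperation value: 47/(1−δ).
IC: 47 ≥ 53(1−δ^2) + 8δ^2 = 53 − 45δ^2.
So δ^2 ≥ 6/45 = 2/15, giving δ ≥ (2/15)^(1/2) ≈ 0.365.

0.365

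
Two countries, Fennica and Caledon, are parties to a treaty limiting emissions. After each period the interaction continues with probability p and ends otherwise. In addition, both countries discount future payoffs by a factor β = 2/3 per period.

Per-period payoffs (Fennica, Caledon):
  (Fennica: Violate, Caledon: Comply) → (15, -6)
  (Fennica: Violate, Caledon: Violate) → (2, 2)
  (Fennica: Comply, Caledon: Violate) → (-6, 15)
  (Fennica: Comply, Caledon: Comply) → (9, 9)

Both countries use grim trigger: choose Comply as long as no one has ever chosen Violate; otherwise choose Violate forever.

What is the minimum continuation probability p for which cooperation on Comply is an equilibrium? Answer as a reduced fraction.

9/13

Expected continuation weight on next period's payoff is β·p = 2/3·p, which plays the role of the discount factor.
Cooperation requires 2/3·p ≥ (15−9)/(15−2) = 6/13, hence p ≥ 9/13.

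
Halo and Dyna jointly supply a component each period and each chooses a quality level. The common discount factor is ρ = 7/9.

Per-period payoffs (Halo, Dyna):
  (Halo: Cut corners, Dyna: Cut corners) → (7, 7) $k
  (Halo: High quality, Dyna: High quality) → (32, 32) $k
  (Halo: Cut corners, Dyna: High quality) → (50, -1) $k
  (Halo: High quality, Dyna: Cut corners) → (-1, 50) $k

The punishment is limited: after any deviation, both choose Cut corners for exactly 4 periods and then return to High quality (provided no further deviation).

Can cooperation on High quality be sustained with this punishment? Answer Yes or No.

IC: ρ+…+ρ^4 ≥ (50−32)/(32−7) = 18/25.
At ρ = 7/9: partial sum = 2.2192 ≥ 0.7200. Cooperation sustainable.

Yes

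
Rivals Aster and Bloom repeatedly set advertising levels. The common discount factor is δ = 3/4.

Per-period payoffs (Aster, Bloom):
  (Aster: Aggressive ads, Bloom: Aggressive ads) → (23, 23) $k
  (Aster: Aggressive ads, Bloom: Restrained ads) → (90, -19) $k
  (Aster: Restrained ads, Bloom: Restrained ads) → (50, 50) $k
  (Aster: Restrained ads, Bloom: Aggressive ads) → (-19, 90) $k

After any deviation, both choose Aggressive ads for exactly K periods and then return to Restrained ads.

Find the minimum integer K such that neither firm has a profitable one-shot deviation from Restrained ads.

3

Need Σ_{k=1}^{K} δ^k ≥ (90−50)/(50−23) = 1.4815 at δ = 3/4.
At K = 2 the sum is 1.3125 < 1.4815; at K = 3 it is 1.7344 ≥ 1.4815.
So the minimum punishment length is K = 3.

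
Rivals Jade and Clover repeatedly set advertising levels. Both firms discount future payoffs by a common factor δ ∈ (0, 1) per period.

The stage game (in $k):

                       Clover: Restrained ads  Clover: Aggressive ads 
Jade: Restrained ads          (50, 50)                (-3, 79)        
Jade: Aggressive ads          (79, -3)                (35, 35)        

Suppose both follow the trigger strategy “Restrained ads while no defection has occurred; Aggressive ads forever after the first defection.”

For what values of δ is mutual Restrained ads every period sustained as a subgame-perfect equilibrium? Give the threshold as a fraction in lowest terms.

29/44

One-period gain from deviating is 79 − 50 = 29. The loss is 50 − 35 = 15 in every subsequent period, with present value 15·δ/(1−δ).
Deviation is unprofitable when 15·δ/(1−δ) ≥ 29, i.e. δ/(1−δ) ≥ 29/15.
Equivalently δ ≥ 29/(29+15) = 29/44.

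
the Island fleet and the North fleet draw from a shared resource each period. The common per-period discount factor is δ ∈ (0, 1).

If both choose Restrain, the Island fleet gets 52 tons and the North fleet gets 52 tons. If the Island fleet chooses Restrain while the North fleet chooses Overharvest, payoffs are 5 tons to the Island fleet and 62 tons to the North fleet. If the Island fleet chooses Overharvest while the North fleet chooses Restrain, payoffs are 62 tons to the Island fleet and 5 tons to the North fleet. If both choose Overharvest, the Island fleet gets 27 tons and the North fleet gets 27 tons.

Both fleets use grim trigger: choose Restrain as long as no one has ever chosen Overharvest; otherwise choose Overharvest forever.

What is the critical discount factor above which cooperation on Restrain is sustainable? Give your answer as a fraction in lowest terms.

2/7

Under grim trigger the critical discount factor is (T−C)/(T−P) with T = 62, C = 52, P = 27.
δ* = (62−52)/(62−27) = 10/35 = 2/7.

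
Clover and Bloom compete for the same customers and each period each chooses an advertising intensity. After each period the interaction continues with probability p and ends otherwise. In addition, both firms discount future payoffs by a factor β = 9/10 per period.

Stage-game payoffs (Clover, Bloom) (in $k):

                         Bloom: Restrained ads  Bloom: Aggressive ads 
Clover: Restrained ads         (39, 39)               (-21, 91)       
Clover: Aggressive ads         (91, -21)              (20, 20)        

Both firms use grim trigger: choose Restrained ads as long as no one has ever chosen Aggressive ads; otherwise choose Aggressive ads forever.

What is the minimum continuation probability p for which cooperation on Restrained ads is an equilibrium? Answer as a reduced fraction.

520/639

With continuation probability p and discount β, the effective per-period discount factor is βp.
Grim-trigger IC: βp ≥ (91−39)/(91−20) = 52/71.
So p ≥ (52/71)/(9/10) = 520/639.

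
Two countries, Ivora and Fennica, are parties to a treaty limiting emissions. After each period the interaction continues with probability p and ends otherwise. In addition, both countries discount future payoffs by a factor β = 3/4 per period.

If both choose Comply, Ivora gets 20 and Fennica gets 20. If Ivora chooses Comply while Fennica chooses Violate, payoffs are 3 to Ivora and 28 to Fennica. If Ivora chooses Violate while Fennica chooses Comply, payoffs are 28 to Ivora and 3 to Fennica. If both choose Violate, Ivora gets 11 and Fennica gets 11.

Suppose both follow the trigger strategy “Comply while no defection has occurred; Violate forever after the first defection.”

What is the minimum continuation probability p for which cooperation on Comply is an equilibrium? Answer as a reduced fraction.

Expected continuation weight on next period's payoff is β·p = 3/4·p, which plays the role of the discount factor.
Cooperation requires 3/4·p ≥ (28−20)/(28−11) = 8/17, hence p ≥ 32/51.

32/51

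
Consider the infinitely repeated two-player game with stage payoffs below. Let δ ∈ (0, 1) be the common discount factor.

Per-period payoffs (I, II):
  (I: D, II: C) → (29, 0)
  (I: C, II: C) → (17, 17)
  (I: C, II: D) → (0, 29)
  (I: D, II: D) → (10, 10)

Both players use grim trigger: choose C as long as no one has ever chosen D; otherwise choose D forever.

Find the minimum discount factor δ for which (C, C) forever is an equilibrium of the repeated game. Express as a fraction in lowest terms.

One-period gain from deviating is 29 − 17 = 12. The loss is 17 − 10 = 7 in every subsequent period, with present value 7·δ/(1−δ).
Deviation is unprofitable when 7·δ/(1−δ) ≥ 12, i.e. δ/(1−δ) ≥ 12/7.
Equivalently δ ≥ 12/(12+7) = 12/19.

12/19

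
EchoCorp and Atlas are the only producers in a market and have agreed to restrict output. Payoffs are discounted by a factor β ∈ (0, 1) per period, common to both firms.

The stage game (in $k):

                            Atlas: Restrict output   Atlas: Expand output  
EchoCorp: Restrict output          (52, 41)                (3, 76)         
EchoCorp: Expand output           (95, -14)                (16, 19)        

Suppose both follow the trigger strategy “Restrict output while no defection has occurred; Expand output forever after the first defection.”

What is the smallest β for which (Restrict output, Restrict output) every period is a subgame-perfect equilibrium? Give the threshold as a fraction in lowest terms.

EchoCorp: cooperation gives 52 each period; deviation gives 95 once then 16 forever.
  52/(1−β) ≥ 95 + 16β/(1−β) ⇒ β ≥ 43/79.
Atlas: cooperation gives 41 each period; deviation gives 76 once then 19 forever.
  β ≥ 35/57.
Both must hold, so the binding constraint is Atlas's: β ≥ 35/57.

35/57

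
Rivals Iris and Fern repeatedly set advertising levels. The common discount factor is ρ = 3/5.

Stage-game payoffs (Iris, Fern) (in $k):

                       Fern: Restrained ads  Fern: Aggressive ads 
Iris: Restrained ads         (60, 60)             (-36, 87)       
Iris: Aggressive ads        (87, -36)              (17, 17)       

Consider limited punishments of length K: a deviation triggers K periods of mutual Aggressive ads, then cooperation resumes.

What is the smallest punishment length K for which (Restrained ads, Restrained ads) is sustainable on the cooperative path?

IC: ρ(1−ρ^K)/(1−ρ) ≥ (87−60)/(60−17) = 27/43.
With ρ = 3/5: need 1 − ρ^K ≥ 27/43·(1−3/5)/(3/5), i.e. ρ^K ≤ 0.5814.
Since (3/5)^1 = 0.6000 and (3/5)^2 = 0.3600, the smallest such K is 2.

2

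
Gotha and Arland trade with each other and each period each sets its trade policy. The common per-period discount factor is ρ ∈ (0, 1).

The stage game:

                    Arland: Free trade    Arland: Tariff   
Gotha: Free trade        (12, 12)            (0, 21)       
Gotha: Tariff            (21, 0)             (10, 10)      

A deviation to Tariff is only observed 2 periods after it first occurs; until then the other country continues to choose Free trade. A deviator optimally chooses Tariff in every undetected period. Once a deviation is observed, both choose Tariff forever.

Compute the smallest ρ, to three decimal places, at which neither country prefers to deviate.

0.905

Deviating for the 2 undetected periods gains 21−12 = 9 per period over cooperation, then loses 12−10 = 2 per period forever once punishment starts.
Gain: 9(1 + ρ + … + ρ^1); loss: 2·ρ^2/(1−ρ).
No profitable deviation ⇔ 9(1−ρ^2) ≤ 2·ρ^2, i.e. ρ^2 ≥ 9/(9+2) = 9/11.
Hence ρ ≥ (9/11)^(1/2) ≈ 0.905.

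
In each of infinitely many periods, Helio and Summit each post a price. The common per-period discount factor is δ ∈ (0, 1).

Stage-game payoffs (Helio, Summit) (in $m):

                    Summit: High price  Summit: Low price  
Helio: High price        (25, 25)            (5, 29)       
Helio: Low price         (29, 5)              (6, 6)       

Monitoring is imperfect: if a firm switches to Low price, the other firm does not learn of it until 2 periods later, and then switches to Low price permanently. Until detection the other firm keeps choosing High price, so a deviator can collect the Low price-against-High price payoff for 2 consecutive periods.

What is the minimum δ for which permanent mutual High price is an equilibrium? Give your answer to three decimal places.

The best deviation is to choose Low price for all 2 undetected periods, earning 29 each, then 6 forever once detected.
Deviation value: 29(1−δ^2)/(1−δ) + 6δ^2/(1−δ); cooperation value: 25/(1−δ).
IC: 25 ≥ 29(1−δ^2) + 6δ^2 = 29 − 23δ^2.
So δ^2 ≥ 4/23, giving δ ≥ (4/23)^(1/2) ≈ 0.417.

0.417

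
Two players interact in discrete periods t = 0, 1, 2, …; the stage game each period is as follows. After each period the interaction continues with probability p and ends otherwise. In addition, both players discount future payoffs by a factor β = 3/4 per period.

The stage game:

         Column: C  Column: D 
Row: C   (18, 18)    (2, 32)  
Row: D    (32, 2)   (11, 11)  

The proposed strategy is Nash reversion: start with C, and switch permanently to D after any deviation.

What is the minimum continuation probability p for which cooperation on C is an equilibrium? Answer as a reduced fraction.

8/9

With continuation probability p and discount β, the effective per-period discount factor is βp.
Grim-trigger IC: βp ≥ (32−18)/(32−11) = 2/3.
So p ≥ (2/3)/(3/4) = 8/9.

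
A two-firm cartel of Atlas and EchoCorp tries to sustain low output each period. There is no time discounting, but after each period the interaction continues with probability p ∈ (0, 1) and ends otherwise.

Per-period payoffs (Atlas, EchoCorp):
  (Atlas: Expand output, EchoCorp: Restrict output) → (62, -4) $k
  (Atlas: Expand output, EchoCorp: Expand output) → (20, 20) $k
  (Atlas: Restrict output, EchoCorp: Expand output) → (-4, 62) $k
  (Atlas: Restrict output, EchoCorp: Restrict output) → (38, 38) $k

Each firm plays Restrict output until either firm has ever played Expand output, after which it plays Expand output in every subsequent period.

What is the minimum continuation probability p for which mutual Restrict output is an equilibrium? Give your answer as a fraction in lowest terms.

Expected cooperation value is 38 + p·38 + p²·38 + … = 38/(1−p); deviation gives 62 + p·20/(1−p).
38 ≥ 62(1−p) + 20p ⇒ 42p ≥ 24 ⇒ p ≥ 24/42 = 4/7.

4/7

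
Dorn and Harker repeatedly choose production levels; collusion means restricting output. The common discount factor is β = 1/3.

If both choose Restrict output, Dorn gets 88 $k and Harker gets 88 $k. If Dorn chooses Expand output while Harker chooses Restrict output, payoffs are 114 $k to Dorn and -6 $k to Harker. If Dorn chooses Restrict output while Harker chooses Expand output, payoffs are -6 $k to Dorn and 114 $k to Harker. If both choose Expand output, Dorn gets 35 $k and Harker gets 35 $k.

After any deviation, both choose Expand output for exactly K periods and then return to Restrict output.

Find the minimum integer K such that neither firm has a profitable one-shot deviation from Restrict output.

4

Need Σ_{k=1}^{K} β^k ≥ (114−88)/(88−35) = 0.4906 at β = 1/3.
At K = 3 the sum is 0.4815 < 0.4906; at K = 4 it is 0.4938 ≥ 0.4906.
So the minimum punishment length is K = 4.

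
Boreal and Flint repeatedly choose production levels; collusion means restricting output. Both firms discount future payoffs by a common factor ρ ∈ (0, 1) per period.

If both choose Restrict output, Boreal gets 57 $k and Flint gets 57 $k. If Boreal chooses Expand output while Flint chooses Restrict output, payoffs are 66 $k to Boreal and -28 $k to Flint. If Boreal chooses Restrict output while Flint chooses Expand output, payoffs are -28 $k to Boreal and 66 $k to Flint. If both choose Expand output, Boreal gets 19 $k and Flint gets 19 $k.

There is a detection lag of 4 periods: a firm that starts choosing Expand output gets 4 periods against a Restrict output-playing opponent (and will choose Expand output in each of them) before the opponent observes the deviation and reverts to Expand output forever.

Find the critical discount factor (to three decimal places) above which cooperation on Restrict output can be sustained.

A deviator earns 66 for 4 periods, then 19 forever; cooperating earns 57 forever. Multiplying the IC by (1−ρ):
57 ≥ 66(1−ρ^4) + 19ρ^4, so 47·ρ^4 ≥ 9 and ρ^4 ≥ 9/47.
ρ ≥ (9/47)^(1/4) ≈ 0.662.

0.662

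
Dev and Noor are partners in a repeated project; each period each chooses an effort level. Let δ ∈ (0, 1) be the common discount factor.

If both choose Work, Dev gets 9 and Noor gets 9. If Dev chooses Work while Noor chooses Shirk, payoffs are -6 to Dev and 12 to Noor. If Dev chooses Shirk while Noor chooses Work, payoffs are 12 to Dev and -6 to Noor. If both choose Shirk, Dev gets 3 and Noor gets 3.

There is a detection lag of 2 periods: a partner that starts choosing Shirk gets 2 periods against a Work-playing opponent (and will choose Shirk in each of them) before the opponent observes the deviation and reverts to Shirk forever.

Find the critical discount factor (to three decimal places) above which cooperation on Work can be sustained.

0.577

Deviating for the 2 undetected periods gains 12−9 = 3 per period over cooperation, then loses 9−3 = 6 per period forever once punishment starts.
Gain: 3(1 + δ + … + δ^1); loss: 6·δ^2/(1−δ).
No profitable deviation ⇔ 3(1−δ^2) ≤ 6·δ^2, i.e. δ^2 ≥ 3/(3+6) = 1/3.
Hence δ ≥ (1/3)^(1/2) ≈ 0.577.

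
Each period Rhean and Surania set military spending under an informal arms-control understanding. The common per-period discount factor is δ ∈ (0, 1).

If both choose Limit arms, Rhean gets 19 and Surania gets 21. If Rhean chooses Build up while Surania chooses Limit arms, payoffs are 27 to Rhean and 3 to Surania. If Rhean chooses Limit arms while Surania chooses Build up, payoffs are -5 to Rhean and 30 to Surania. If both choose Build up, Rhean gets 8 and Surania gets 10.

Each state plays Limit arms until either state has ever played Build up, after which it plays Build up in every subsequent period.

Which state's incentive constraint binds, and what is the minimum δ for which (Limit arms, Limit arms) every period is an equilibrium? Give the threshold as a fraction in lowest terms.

Rhean's threshold: (27−19)/(27−8) = 8/19.
Surania's threshold: (30−21)/(30−10) = 9/20.
8/19 < 9/20, so Surania binds and δ* = 9/20.

Surania; δ ≥ 9/20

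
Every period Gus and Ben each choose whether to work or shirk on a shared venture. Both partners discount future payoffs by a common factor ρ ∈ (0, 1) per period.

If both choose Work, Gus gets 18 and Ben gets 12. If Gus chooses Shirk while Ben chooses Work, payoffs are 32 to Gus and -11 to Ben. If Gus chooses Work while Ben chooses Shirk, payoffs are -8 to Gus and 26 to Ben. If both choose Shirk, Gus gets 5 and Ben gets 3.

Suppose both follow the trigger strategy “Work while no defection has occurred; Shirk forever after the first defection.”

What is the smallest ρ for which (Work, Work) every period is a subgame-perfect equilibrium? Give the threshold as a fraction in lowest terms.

For Gus: deviation gain 32−18 = 14, per-period punishment loss 18−5 = 13. IC gives ρ ≥ 14/27.
For Ben: gain 14, loss 9 per period, so ρ ≥ 14/23.
The tighter constraint is Ben's, so cooperation needs ρ ≥ 14/23.

14/23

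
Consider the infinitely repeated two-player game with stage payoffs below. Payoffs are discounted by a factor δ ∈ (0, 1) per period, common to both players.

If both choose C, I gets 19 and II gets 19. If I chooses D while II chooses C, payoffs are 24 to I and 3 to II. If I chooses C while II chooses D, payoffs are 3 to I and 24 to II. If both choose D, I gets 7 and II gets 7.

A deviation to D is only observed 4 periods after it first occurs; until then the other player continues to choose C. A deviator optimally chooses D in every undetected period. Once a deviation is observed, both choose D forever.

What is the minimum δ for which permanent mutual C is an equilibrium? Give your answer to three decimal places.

Deviating for the 4 undetected periods gains 24−19 = 5 per period over cooperation, then loses 19−7 = 12 per period forever once punishment starts.
Gain: 5(1 + δ + … + δ^3); loss: 12·δ^4/(1−δ).
No profitable deviation ⇔ 5(1−δ^4) ≤ 12·δ^4, i.e. δ^4 ≥ 5/(5+12) = 5/17.
Hence δ ≥ (5/17)^(1/4) ≈ 0.736.

0.736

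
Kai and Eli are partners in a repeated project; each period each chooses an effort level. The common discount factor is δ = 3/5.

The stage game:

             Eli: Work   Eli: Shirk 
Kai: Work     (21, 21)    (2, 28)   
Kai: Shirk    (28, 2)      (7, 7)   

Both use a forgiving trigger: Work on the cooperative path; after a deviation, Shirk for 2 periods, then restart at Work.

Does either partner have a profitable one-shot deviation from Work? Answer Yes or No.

Comparing payoff streams over the 3 periods until play realigns: cooperate → 21(1+δ+…+δ^2); deviate → 28 + 7(δ+…+δ^2).
Cooperation is sustained iff (21−7)(δ+…+δ^2) ≥ 28−21.
δ+…+δ^2 = 3/5·(1−(3/5)^2)/(1−3/5) = 0.9600, and (28−21)/(21−7) = 0.5000.
0.9600 ≥ 0.5000, so cooperation is sustainable.

No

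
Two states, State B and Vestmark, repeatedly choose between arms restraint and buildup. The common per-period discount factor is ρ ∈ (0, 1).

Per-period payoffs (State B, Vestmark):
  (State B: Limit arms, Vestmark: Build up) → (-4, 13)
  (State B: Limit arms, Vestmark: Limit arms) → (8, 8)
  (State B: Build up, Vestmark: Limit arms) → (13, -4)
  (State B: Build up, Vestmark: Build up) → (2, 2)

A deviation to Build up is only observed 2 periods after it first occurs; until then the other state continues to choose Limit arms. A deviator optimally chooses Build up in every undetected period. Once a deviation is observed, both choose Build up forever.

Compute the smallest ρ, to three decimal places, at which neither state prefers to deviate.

A deviator earns 13 for 2 periods, then 2 forever; cooperating earns 8 forever. Multiplying the IC by (1−ρ):
8 ≥ 13(1−ρ^2) + 2ρ^2, so 11·ρ^2 ≥ 5 and ρ^2 ≥ 5/11.
ρ ≥ (5/11)^(1/2) ≈ 0.674.

0.674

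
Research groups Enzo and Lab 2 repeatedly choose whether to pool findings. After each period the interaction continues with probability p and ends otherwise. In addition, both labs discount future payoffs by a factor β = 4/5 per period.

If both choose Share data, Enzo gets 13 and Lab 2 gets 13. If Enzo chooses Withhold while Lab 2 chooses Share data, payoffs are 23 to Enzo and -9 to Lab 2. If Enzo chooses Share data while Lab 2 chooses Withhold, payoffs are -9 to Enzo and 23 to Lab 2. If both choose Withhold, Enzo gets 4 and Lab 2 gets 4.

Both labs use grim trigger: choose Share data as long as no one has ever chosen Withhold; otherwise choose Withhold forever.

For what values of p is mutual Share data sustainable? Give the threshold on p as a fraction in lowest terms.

25/38

Expected continuation weight on next period's payoff is β·p = 4/5·p, which plays the role of the discount factor.
Cooperation requires 4/5·p ≥ (23−13)/(23−4) = 10/19, hence p ≥ 25/38.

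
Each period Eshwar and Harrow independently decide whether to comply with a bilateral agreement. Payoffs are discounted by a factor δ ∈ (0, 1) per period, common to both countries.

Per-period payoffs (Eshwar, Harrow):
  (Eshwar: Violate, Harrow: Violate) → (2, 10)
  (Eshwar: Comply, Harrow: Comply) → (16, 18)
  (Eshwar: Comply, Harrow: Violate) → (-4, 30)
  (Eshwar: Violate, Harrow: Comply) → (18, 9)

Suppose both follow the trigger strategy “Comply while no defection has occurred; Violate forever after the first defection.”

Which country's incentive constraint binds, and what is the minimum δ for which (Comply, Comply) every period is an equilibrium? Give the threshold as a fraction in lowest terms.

Harrow; δ ≥ 3/5

Eshwar: cooperation gives 16 each period; deviation gives 18 once then 2 forever.
  16/(1−δ) ≥ 18 + 2δ/(1−δ) ⇒ δ ≥ 2/16 = 1/8.
Harrow: cooperation gives 18 each period; deviation gives 30 once then 10 forever.
  δ ≥ 12/20 = 3/5.
Both must hold, so the binding constraint is Harrow's: δ ≥ 3/5.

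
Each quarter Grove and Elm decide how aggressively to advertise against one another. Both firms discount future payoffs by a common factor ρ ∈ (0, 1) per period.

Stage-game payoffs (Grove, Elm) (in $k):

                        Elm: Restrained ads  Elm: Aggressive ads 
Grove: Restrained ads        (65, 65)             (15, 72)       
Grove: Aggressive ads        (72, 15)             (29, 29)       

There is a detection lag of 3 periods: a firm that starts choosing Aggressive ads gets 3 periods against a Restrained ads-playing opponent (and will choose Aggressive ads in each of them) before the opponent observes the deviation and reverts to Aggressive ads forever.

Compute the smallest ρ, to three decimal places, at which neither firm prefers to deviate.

Deviating for the 3 undetected periods gains 72−65 = 7 per period over cooperation, then loses 65−29 = 36 per period forever once punishment starts.
Gain: 7(1 + ρ + … + ρ^2); loss: 36·ρ^3/(1−ρ).
No profitable deviation ⇔ 7(1−ρ^3) ≤ 36·ρ^3, i.e. ρ^3 ≥ 7/(7+36) = 7/43.
Hence ρ ≥ (7/43)^(1/3) ≈ 0.546.

0.546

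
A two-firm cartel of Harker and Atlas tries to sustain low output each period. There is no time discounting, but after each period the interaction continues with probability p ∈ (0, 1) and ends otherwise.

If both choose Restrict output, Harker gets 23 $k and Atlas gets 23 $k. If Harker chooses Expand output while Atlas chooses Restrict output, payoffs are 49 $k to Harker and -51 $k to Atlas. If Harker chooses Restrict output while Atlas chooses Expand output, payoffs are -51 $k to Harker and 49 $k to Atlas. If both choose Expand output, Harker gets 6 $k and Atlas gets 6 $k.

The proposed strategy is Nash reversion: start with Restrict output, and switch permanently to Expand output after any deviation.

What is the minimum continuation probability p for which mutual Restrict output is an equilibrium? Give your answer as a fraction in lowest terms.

Expected cooperation value is 23 + p·23 + p²·23 + … = 23/(1−p); deviation gives 49 + p·6/(1−p).
23 ≥ 49(1−p) + 6p ⇒ 43p ≥ 26 ⇒ p ≥ 26/43.

26/43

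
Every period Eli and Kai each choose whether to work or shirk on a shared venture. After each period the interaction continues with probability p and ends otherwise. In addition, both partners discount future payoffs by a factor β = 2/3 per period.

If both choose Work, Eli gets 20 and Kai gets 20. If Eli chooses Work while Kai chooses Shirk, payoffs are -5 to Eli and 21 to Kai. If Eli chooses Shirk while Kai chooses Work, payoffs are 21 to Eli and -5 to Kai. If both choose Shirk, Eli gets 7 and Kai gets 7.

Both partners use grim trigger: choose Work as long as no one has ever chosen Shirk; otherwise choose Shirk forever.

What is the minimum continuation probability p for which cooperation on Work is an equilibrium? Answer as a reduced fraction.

3/28

With continuation probability p and discount β, the effective per-period discount factor is βp.
Grim-trigger IC: βp ≥ (21−20)/(21−7) = 1/14.
So p ≥ (1/14)/(2/3) = 3/28.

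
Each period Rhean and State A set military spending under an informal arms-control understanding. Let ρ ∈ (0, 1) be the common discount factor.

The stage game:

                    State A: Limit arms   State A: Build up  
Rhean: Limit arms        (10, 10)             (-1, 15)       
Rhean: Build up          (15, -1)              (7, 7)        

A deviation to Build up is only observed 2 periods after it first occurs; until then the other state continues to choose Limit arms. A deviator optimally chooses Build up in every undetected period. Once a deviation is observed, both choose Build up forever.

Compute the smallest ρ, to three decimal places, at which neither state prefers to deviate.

0.791

A deviator earns 15 for 2 periods, then 7 forever; cooperating earns 10 forever. Multiplying the IC by (1−ρ):
10 ≥ 15(1−ρ^2) + 7ρ^2, so 8·ρ^2 ≥ 5 and ρ^2 ≥ 5/8.
ρ ≥ (5/8)^(1/2) ≈ 0.791.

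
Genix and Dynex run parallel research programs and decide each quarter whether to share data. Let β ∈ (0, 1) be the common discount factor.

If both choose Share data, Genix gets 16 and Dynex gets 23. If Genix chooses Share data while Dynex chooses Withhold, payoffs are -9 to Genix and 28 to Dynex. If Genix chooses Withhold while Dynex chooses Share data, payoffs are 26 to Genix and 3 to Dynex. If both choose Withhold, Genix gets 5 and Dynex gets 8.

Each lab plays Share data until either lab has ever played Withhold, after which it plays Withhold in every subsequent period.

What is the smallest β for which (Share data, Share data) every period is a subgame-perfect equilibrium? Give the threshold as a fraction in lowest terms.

10/21

Genix's threshold: (26−16)/(26−5) = 10/21.
Dynex's threshold: (28−23)/(28−8) = 1/4.
10/21 > 1/4, so Genix binds and β* = 10/21.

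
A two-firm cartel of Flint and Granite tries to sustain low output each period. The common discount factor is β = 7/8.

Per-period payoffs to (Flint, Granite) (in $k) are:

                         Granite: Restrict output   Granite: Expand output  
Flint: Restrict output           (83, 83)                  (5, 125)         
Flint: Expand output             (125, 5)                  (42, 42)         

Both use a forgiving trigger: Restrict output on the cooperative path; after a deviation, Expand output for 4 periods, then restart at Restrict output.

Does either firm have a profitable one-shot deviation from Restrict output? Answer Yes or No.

No

IC: β+…+β^4 ≥ (125−83)/(83−42) = 42/41.
At β = 7/8: partial sum = 2.8967 ≥ 1.0244. Cooperation sustainable.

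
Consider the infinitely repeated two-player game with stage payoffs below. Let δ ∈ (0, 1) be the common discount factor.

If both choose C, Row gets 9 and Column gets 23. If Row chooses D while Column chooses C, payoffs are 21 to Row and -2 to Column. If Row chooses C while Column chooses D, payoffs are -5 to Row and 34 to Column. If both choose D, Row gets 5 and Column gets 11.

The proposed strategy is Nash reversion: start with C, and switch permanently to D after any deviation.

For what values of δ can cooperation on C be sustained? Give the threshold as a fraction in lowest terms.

Row: cooperation gives 9 each period; deviation gives 21 once then 5 forever.
  9/(1−δ) ≥ 21 + 5δ/(1−δ) ⇒ δ ≥ 12/16 = 3/4.
Column: cooperation gives 23 each period; deviation gives 34 once then 11 forever.
  δ ≥ 11/23.
Both must hold, so the binding constraint is Row's: δ ≥ 3/4.

3/4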